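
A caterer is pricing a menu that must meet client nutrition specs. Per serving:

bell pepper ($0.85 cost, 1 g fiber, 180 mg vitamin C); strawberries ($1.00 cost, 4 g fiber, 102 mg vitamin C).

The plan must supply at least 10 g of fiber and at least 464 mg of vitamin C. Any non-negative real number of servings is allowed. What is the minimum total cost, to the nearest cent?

$3.31

This is a tiny linear program; its minimum lies at a vertex of the feasible set. List the vertices and price them.
bell pepper only: max(10/1, 464/180) = 10 servings → $8.50.
strawberries only: max(10/4, 464/102) = 4.549 servings → $4.55.
bell pepper + strawberries with both tight: 1.353 servings and 2.162 servings → $3.31.
The minimum over all feasible corners is $3.31.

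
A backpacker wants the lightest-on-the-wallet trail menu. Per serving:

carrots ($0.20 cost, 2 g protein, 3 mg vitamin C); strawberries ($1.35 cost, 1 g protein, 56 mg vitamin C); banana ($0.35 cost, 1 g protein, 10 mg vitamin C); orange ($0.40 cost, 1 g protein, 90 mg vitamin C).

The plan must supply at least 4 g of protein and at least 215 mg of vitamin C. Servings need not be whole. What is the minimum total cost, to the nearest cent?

$1.11

With two linear requirements the optimum uses one or two foods; enumerate the corners.
carrots only: max(4/2, 215/3) = 71.67 servings → $14.33.
strawberries only: max(4/1, 215/56) = 4 servings → $5.40.
banana only: max(4/1, 215/10) = 21.5 servings → $7.53.
orange only: max(4/1, 215/90) = 4 servings → $1.60.
carrots + strawberries with both tight: 0.08257 servings and 3.835 servings → $5.19.
carrots + banana: the both-tight solution has a negative serving — not a feasible corner.
carrots + orange with both tight: 0.8192 servings and 2.362 servings → $1.11.
strawberries + banana with both tight: 3.804 servings and 0.1957 servings → $5.20.
strawberries + orange: the both-tight solution has a negative serving — not a feasible corner.
banana + orange with both tight: 1.812 servings and 2.188 servings → $1.51.
Cheapest feasible corner: $1.11.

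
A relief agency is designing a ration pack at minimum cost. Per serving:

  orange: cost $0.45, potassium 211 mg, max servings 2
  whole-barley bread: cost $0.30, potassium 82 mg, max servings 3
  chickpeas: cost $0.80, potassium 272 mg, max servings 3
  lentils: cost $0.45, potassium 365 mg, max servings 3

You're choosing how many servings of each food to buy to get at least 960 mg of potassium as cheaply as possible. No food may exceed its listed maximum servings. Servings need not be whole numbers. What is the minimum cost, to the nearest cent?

$1.18

Cost per mg of potassium: lentils $0.0012, orange $0.0021, chickpeas $0.0029, whole-barley bread $0.0037.
Take 2.63 servings of lentils: +960.0 mg potassium for $1.18 (total $1.18, still need 0.0 mg).
Greedy by cheapest-per-mg is optimal for a single linear constraint, so the minimum cost is $1.18.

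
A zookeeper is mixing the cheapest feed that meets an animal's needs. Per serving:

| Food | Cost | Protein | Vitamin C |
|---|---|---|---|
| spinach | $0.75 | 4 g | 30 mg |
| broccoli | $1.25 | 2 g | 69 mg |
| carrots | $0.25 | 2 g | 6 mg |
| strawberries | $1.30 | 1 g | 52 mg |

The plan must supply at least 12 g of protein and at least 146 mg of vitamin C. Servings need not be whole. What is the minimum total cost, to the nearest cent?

$3.16

With two linear requirements the optimum uses one or two foods; enumerate the corners.
spinach only: max(12/4, 146/30) = 4.867 servings → $3.65.
broccoli only: max(12/2, 146/69) = 6 servings → $7.50.
carrots only: max(12/2, 146/6) = 24.33 servings → $6.08.
strawberries only: max(12/1, 146/52) = 12 servings → $15.60.
spinach + broccoli with both tight: 2.481 servings and 1.037 servings → $3.16.
spinach + carrots with both targets exact would need a negative amount; discard.
spinach + strawberries with both tight: 2.685 servings and 1.258 servings → $3.65.
broccoli + carrots with both tight: 1.746 servings and 4.254 servings → $3.25.
broccoli + strawberries: intersection lies outside the first quadrant.
carrots + strawberries with both tight: 4.878 servings and 2.245 servings → $4.14.
The minimum over all feasible corners is $3.16.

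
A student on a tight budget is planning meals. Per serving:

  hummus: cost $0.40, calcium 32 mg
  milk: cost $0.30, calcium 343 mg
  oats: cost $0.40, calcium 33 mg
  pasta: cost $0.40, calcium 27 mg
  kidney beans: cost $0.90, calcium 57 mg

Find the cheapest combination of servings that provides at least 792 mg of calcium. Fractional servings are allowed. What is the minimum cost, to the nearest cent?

$0.69

Cost per mg of calcium: milk $0.0009, oats $0.0121, hummus $0.0125, pasta $0.0148, kidney beans $0.0158.
With no serving limits, use only milk: 792 mg / 343 mg = 2.309 servings × $0.30 = $0.69.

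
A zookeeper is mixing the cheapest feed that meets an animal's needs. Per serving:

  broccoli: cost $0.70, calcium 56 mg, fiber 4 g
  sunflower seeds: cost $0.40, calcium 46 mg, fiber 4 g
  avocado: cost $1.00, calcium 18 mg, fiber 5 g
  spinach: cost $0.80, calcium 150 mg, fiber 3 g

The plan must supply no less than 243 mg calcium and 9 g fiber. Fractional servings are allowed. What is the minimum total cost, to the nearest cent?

Two binding constraints pin down two serving amounts, so the optimal mix uses at most two foods. The candidates are each food alone (scaled to the tighter of calcium/fiber) and each pair with both constraints tight.
broccoli only: max(243/56, 9/4) = 4.339 servings → $3.04.
sunflower seeds only: max(243/46, 9/4) = 5.283 servings → $2.11.
avocado only: max(243/18, 9/5) = 13.5 servings → $13.50.
spinach only: max(243/150, 9/3) = 3 servings → $2.40.
broccoli + sunflower seeds with both targets exact would need a negative amount; discard.
broccoli + avocado: intersection lies outside the first quadrant.
broccoli + spinach with both tight: 1.438 servings and 1.083 servings → $1.87.
sunflower seeds + avocado: the both-tight solution has a negative serving — not a feasible corner.
sunflower seeds + spinach with both tight: 1.344 servings and 1.208 servings → $1.50.
avocado + spinach with both tight: 0.8922 servings and 1.513 servings → $2.10.
The minimum over all feasible corners is $1.50.

$1.50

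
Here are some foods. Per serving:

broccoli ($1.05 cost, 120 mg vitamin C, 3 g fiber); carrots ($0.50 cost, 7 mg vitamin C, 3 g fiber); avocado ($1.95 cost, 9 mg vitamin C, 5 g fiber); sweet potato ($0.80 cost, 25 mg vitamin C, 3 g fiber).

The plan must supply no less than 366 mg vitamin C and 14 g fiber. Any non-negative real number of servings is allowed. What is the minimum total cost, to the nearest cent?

Compare the cost at each extreme point of the feasible region.
broccoli only: max(366/120, 14/3) = 4.667 servings → $4.90.
carrots only: max(366/7, 14/3) = 52.29 servings → $26.14.
avocado only: max(366/9, 14/5) = 40.67 servings → $79.30.
sweet potato only: max(366/25, 14/3) = 14.64 servings → $11.71.
broccoli + carrots with both tight: 2.95 servings and 1.717 servings → $3.96.
broccoli + avocado with both tight: 2.974 servings and 1.016 servings → $5.10.
broccoli + sweet potato with both tight: 2.625 servings and 2.042 servings → $4.39.
carrots + avocado: the both-tight solution has a negative serving — not a feasible corner.
carrots + sweet potato: intersection lies outside the first quadrant.
avocado + sweet potato: the both-tight solution has a negative serving — not a feasible corner.
Cheapest feasible corner: $3.96.

$3.96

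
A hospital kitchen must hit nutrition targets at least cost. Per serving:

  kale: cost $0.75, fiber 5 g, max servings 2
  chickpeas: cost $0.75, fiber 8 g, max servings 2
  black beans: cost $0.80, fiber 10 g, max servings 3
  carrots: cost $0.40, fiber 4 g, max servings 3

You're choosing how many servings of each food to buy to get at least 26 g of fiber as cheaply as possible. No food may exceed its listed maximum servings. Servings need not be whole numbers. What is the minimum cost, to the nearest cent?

$2.08

Cost per g of fiber: black beans $0.0800, chickpeas $0.0938, carrots $0.1000, kale $0.1500.
Take 2.6 servings of black beans: +26.0 g fiber for $2.08 (total $2.08, still need 0.0 g).
Greedy by cheapest-per-g is optimal for a single linear constraint, so the minimum cost is $2.08.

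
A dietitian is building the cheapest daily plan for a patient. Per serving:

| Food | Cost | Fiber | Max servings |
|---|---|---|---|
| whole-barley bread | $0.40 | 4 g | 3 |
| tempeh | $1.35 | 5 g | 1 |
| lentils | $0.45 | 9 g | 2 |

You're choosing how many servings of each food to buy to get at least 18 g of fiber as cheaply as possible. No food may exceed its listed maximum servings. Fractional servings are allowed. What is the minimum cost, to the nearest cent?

$0.90

Cost per g of fiber: lentils $0.0500, whole-barley bread $0.1000, tempeh $0.2700.
Take 2 servings of lentils: +18.0 g fiber for $0.90 (total $0.90, still need 0.0 g).
Filling from the cheapest source first is optimal under one linear minimum: $0.90.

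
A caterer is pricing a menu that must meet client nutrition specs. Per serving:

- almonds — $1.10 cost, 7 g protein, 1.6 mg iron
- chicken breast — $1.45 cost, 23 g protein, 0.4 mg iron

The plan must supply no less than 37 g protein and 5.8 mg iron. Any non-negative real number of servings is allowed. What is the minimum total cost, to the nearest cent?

Two binding constraints pin down two serving amounts, so the optimal mix uses at most two foods. The candidates are each food alone (scaled to the tighter of protein/iron) and each pair with both constraints tight.
almonds only: max(37/7, 5.8/1.6) = 5.286 servings → $5.81.
chicken breast only: max(37/23, 5.8/0.4) = 14.5 servings → $21.02.
almonds + chicken breast with both tight: 3.488 servings and 0.5471 servings → $4.63.
Cheapest feasible corner: $4.63.

$4.63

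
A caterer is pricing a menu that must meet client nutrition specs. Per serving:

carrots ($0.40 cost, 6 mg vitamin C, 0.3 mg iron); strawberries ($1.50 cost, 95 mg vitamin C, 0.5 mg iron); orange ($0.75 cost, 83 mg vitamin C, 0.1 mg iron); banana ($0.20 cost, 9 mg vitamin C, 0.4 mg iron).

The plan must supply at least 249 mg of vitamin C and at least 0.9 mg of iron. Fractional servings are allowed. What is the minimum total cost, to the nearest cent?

This is a tiny linear program; its minimum lies at a vertex of the feasible set. List the vertices and price them.
carrots only: max(249/6, 0.9/0.3) = 41.5 servings → $16.60.
strawberries only: max(249/95, 0.9/0.5) = 2.621 servings → $3.93.
orange only: max(249/83, 0.9/0.1) = 9 servings → $6.75.
banana only: max(249/9, 0.9/0.4) = 27.67 servings → $5.53.
carrots + strawberries: intersection lies outside the first quadrant.
carrots + orange with both tight: 2.049 servings and 2.852 servings → $2.96.
carrots + banana: intersection lies outside the first quadrant.
strawberries + orange with both tight: 1.556 servings and 1.219 servings → $3.25.
strawberries + banana: intersection lies outside the first quadrant.
orange + banana with both tight: 2.833 servings and 1.542 servings → $2.43.
So the least-cost plan costs $2.43.

$2.43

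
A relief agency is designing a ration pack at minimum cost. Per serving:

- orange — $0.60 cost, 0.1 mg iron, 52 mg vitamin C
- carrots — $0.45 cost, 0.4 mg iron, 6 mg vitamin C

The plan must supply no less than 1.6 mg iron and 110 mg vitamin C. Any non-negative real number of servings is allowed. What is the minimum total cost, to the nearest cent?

$2.63

The cheapest plan sits at a corner of the feasible region — with two constraints it uses at most two foods.
orange only: max(1.6/0.1, 110/52) = 16 servings → $9.60.
carrots only: max(1.6/0.4, 110/6) = 18.33 servings → $8.25.
orange + carrots with both tight: 1.703 servings and 3.574 servings → $2.63.
So the least-cost plan costs $2.63.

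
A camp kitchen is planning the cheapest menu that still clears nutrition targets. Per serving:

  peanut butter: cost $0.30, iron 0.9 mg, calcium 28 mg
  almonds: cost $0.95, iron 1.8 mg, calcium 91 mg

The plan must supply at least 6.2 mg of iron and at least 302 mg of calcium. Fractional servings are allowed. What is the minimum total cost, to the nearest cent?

peanut butter only: max(6.2/0.9, 302/28) = 10.79 servings → $3.24.
almonds only: max(6.2/1.8, 302/91) = 3.444 servings → $3.27.
peanut butter + almonds with both tight: 0.654 servings and 3.117 servings → $3.16.
Cheapest feasible corner: $3.16.

$3.16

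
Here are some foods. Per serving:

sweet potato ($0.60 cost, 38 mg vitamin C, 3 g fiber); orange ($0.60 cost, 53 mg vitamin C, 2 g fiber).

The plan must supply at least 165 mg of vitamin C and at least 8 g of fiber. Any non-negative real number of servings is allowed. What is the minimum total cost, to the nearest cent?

$2.06

This is a tiny linear program; its minimum lies at a vertex of the feasible set. List the vertices and price them.
sweet potato only: max(165/38, 8/3) = 4.342 servings → $2.61.
orange only: max(165/53, 8/2) = 4 servings → $2.40.
sweet potato + orange with both tight: 1.133 servings and 2.301 servings → $2.06.
So the least-cost plan costs $2.06.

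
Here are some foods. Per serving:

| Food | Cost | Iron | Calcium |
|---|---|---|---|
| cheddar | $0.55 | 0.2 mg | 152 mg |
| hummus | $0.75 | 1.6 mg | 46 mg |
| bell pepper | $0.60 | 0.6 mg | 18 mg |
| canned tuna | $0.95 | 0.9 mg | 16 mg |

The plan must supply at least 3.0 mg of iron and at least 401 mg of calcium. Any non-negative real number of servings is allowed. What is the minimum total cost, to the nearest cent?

$2.39

This is a tiny linear program; its minimum lies at a vertex of the feasible set. List the vertices and price them.
cheddar only: max(3.0/0.2, 401/152) = 15 servings → $8.25.
hummus only: max(3.0/1.6, 401/46) = 8.717 servings → $6.54.
bell pepper only: max(3.0/0.6, 401/18) = 22.28 servings → $13.37.
canned tuna only: max(3.0/0.9, 401/16) = 25.06 servings → $23.81.
cheddar + hummus with both tight: 2.152 servings and 1.606 servings → $2.39.
cheddar + bell pepper with both tight: 2.13 servings and 4.29 servings → $3.75.
cheddar + canned tuna with both tight: 2.342 servings and 2.813 servings → $3.96.
hummus + bell pepper with both targets exact would need a negative amount; discard.
hummus + canned tuna: intersection lies outside the first quadrant.
bell pepper + canned tuna with both targets exact would need a negative amount; discard.
The minimum over all feasible corners is $2.39.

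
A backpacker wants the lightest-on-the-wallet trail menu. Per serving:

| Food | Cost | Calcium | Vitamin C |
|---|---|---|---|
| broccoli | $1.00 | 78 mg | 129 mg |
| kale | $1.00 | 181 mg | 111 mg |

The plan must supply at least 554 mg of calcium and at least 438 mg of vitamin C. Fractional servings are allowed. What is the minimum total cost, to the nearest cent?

$3.75

Compare the cost at each extreme point of the feasible region.
broccoli only: max(554/78, 438/129) = 7.103 servings → $7.10.
kale only: max(554/181, 438/111) = 3.946 servings → $3.95.
broccoli + kale with both tight: 1.211 servings and 2.539 servings → $3.75.
Cheapest feasible corner: $3.75.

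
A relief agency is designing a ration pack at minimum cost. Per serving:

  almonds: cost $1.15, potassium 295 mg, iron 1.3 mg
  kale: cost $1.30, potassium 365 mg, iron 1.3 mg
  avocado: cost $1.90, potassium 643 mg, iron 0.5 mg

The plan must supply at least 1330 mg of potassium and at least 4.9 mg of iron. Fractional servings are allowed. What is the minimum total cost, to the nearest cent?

Minimising a linear cost over {potassium ≥ 1330, iron ≥ 4.9, servings ≥ 0} — the optimum is at a vertex, using one or two foods.
almonds only: max(1330/295, 4.9/1.3) = 4.508 servings → $5.18.
kale only: max(1330/365, 4.9/1.3) = 3.769 servings → $4.90.
avocado only: max(1330/643, 4.9/0.5) = 9.8 servings → $18.62.
almonds + kale with both tight: 0.6538 servings and 3.115 servings → $4.80.
almonds + avocado with both tight: 3.611 servings and 0.4118 servings → $4.93.
kale + avocado with both targets exact would need a negative amount; discard.
So the least-cost plan costs $4.80.

$4.80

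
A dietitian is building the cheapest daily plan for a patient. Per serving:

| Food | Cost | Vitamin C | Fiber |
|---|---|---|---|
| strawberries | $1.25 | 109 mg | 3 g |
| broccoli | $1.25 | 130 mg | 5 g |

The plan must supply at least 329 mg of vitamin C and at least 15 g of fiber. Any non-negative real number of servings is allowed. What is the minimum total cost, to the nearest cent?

$3.75

Compare the cost at each extreme point of the feasible region.
strawberries only: max(329/109, 15/3) = 5 servings → $6.25.
broccoli only: max(329/130, 15/5) = 3 servings → $3.75.
strawberries + broccoli with both targets exact would need a negative amount; discard.
The minimum over all feasible corners is $3.75.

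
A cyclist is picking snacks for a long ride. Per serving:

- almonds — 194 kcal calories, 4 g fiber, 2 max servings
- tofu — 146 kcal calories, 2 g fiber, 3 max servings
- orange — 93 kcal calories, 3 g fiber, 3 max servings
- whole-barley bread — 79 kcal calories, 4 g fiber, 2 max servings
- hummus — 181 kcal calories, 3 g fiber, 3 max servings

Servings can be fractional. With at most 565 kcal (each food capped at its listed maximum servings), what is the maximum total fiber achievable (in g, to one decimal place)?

Fiber per kcal: whole-barley bread 0.05063, orange 0.03226, almonds 0.02062, hummus 0.01657, tofu 0.0137.
Take 2 servings of whole-barley bread: uses 158 kcal, +8.0 g fiber (running total 8.0 g).
Take 3 servings of orange: uses 279 kcal, +9.0 g fiber (running total 17.0 g).
Take 0.6598 servings of almonds: uses 128 kcal, +2.6 g fiber (running total 19.6 g).
Greedy by best ratio exhausts the calories allowance optimally: 19.6 g.

19.6 g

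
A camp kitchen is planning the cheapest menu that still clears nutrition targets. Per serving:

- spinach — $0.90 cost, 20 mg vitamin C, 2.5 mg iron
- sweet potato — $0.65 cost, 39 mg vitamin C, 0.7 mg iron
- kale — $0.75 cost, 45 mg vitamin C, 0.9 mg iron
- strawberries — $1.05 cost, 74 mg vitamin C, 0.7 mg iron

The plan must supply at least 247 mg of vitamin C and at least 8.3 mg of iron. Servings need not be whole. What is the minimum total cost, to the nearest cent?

With two linear requirements the optimum uses one or two foods; enumerate the corners.
spinach only: max(247/20, 8.3/2.5) = 12.35 servings → $11.12.
sweet potato only: max(247/39, 8.3/0.7) = 11.86 servings → $7.71.
kale only: max(247/45, 8.3/0.9) = 9.222 servings → $6.92.
strawberries only: max(247/74, 8.3/0.7) = 11.86 servings → $12.45.
spinach + sweet potato with both tight: 1.806 servings and 5.407 servings → $5.14.
spinach + kale with both tight: 1.6 servings and 4.778 servings → $5.02.
spinach + strawberries with both tight: 2.581 servings and 2.64 servings → $5.09.
sweet potato + kale with both targets exact would need a negative amount; discard.
sweet potato + strawberries: the both-tight solution has a negative serving — not a feasible corner.
kale + strawberries: the both-tight solution has a negative serving — not a feasible corner.
Cheapest feasible corner: $5.02.

$5.02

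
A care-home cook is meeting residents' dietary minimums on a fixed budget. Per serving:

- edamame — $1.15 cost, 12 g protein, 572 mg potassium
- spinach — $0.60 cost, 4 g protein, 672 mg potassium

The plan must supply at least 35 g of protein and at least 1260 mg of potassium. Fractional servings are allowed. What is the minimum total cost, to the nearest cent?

The cheapest plan sits at a corner of the feasible region — with two constraints it uses at most two foods.
edamame only: max(35/12, 1260/572) = 2.917 servings → $3.35.
spinach only: max(35/4, 1260/672) = 8.75 servings → $5.25.
edamame + spinach with both targets exact would need a negative amount; discard.
Cheapest feasible corner: $3.35.

$3.35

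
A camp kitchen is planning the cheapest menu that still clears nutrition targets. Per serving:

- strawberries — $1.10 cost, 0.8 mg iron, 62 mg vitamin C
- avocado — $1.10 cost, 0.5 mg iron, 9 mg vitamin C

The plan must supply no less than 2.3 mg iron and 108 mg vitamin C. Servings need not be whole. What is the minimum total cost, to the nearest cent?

$3.16

Compare the cost at each extreme point of the feasible region.
strawberries only: max(2.3/0.8, 108/62) = 2.875 servings → $3.16.
avocado only: max(2.3/0.5, 108/9) = 12 servings → $13.20.
strawberries + avocado with both tight: 1.399 servings and 2.361 servings → $4.14.
Cheapest feasible corner: $3.16.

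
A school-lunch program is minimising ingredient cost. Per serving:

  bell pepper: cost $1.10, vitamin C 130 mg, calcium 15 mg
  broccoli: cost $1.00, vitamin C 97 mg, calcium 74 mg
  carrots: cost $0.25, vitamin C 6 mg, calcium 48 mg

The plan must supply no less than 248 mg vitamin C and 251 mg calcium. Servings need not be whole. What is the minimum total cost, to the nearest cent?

$2.82

With two linear requirements the optimum uses one or two foods; enumerate the corners.
bell pepper only: max(248/130, 251/15) = 16.73 servings → $18.41.
broccoli only: max(248/97, 251/74) = 3.392 servings → $3.39.
carrots only: max(248/6, 251/48) = 41.33 servings → $10.33.
bell pepper + broccoli: the both-tight solution has a negative serving — not a feasible corner.
bell pepper + carrots with both tight: 1.691 servings and 4.701 servings → $3.04.
broccoli + carrots with both tight: 2.469 servings and 1.423 servings → $2.82.
Cheapest feasible corner: $2.82.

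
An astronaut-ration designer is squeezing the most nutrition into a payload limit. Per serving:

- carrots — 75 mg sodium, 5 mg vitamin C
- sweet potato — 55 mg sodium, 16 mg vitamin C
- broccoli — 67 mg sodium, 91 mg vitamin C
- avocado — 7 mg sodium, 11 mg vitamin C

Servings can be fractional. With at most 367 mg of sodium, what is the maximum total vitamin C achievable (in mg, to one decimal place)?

Vitamin C per mg sodium: avocado 1.571, broccoli 1.358, sweet potato 0.2909, carrots 0.06667.
With no serving limits, spend the whole sodium allowance on avocado: 367 mg / 7 mg × 11 mg = 576.7 mg.

576.7 mg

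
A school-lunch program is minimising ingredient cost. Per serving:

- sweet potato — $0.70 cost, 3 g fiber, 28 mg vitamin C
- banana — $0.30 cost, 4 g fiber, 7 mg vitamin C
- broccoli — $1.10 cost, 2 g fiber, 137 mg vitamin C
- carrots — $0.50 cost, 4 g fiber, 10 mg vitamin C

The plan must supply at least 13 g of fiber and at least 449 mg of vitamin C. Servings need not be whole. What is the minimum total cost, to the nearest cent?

Compare the cost at each extreme point of the feasible region.
sweet potato only: max(13/3, 449/28) = 16.04 servings → $11.22.
banana only: max(13/4, 449/7) = 64.14 servings → $19.24.
broccoli only: max(13/2, 449/137) = 6.5 servings → $7.15.
carrots only: max(13/4, 449/10) = 44.9 servings → $22.45.
sweet potato + banana: intersection lies outside the first quadrant.
sweet potato + broccoli with both tight: 2.487 servings and 2.769 servings → $4.79.
sweet potato + carrots: the both-tight solution has a negative serving — not a feasible corner.
banana + broccoli with both tight: 1.654 servings and 3.193 servings → $4.01.
banana + carrots with both targets exact would need a negative amount; discard.
broccoli + carrots with both tight: 3.155 servings and 1.672 servings → $4.31.
So the least-cost plan costs $4.01.

$4.01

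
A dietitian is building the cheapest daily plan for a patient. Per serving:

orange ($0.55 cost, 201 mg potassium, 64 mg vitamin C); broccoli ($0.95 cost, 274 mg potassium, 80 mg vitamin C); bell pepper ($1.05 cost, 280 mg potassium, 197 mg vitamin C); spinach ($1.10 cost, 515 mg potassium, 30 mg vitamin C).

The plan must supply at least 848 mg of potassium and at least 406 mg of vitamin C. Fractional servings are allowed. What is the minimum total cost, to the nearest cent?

$2.68

A basic optimal solution has at most two foods positive. Try each food alone and each pair with both targets met exactly.
orange only: max(848/201, 406/64) = 6.344 servings → $3.49.
broccoli only: max(848/274, 406/80) = 5.075 servings → $4.82.
bell pepper only: max(848/280, 406/197) = 3.029 servings → $3.18.
spinach only: max(848/515, 406/30) = 13.53 servings → $14.89.
orange + broccoli: intersection lies outside the first quadrant.
orange + bell pepper with both tight: 2.462 servings and 1.261 servings → $2.68.
orange + spinach: the both-tight solution has a negative serving — not a feasible corner.
broccoli + bell pepper with both tight: 1.69 servings and 1.375 servings → $3.05.
broccoli + spinach with both targets exact would need a negative amount; discard.
bell pepper + spinach with both tight: 1.974 servings and 0.5736 servings → $2.70.
So the least-cost plan costs $2.68.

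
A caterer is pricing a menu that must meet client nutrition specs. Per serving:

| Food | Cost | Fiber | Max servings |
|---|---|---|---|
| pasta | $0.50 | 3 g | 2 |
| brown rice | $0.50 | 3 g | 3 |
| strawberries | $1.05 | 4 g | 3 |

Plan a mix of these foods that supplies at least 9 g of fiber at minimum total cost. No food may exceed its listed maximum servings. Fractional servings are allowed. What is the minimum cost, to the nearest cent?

Cost per g of fiber: pasta $0.1667, brown rice $0.1667, strawberries $0.2625.
Take 2 servings of pasta: +6.0 g fiber for $1.00 (total $1.00, still need 3.0 g).
Take 1 serving of brown rice: +3.0 g fiber for $0.50 (total $1.50, still need 0.0 g).
Greedy by cheapest-per-g is optimal for a single linear constraint, so the minimum cost is $1.50.

$1.50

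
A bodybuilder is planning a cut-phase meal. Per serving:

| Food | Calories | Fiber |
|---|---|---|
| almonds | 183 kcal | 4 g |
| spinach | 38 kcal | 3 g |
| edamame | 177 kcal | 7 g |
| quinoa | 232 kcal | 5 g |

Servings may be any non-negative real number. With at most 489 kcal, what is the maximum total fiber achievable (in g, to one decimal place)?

Fiber per kcal: spinach 0.07895, edamame 0.03955, almonds 0.02186, quinoa 0.02155.
With no serving limits, spend the whole calories allowance on spinach: 489 kcal / 38 kcal × 3 g = 38.6 g.

38.6 g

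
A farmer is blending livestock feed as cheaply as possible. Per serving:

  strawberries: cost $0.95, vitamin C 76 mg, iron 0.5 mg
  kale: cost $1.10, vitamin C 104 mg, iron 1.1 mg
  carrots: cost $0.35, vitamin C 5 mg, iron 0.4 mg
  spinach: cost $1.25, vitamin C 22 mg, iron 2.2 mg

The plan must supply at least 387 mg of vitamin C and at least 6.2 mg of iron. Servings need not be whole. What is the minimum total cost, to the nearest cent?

$5.18

This is a tiny linear program; its minimum lies at a vertex of the feasible set. List the vertices and price them.
strawberries only: max(387/76, 6.2/0.5) = 12.4 servings → $11.78.
kale only: max(387/104, 6.2/1.1) = 5.636 servings → $6.20.
carrots only: max(387/5, 6.2/0.4) = 77.4 servings → $27.09.
spinach only: max(387/22, 6.2/2.2) = 17.59 servings → $21.99.
strawberries + kale with both targets exact would need a negative amount; discard.
strawberries + carrots with both tight: 4.437 servings and 9.953 servings → $7.70.
strawberries + spinach with both tight: 4.577 servings and 1.778 servings → $6.57.
kale + carrots with both tight: 3.429 servings and 6.069 servings → $5.90.
kale + spinach with both tight: 3.495 servings and 1.071 servings → $5.18.
carrots + spinach: the both-tight solution has a negative serving — not a feasible corner.
So the least-cost plan costs $5.18.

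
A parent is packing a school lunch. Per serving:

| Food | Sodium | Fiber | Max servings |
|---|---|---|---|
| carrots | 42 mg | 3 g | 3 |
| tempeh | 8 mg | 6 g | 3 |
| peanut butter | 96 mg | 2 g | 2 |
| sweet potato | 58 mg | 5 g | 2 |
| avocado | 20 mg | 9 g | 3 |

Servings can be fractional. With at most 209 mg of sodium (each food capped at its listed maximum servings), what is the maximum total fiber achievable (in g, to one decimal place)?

Fiber per mg sodium: tempeh 0.75, avocado 0.45, sweet potato 0.08621, carrots 0.07143, peanut butter 0.02083.
Take 3 servings of tempeh: uses 24 mg sodium, +18.0 g fiber (running total 18.0 g).
Take 3 servings of avocado: uses 60 mg sodium, +27.0 g fiber (running total 45.0 g).
Take 2 servings of sweet potato: uses 116 mg sodium, +10.0 g fiber (running total 55.0 g).
Take 0.2143 servings of carrots: uses 9 mg sodium, +0.6 g fiber (running total 55.6 g).
Filling greedily by fiber-per-mg sodium is optimal for one linear limit, giving 55.6 g.

55.6 g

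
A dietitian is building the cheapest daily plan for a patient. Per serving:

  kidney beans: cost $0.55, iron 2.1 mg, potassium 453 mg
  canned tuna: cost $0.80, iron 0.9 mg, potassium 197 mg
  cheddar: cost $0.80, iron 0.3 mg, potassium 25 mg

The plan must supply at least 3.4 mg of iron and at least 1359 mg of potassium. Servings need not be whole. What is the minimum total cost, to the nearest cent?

$1.65

With two linear requirements the optimum uses one or two foods; enumerate the corners.
kidney beans only: max(3.4/2.1, 1359/453) = 3 servings → $1.65.
canned tuna only: max(3.4/0.9, 1359/197) = 6.898 servings → $5.52.
cheddar only: max(3.4/0.3, 1359/25) = 54.36 servings → $43.49.
kidney beans + canned tuna: the both-tight solution has a negative serving — not a feasible corner.
kidney beans + cheddar: intersection lies outside the first quadrant.
canned tuna + cheddar with both targets exact would need a negative amount; discard.
The minimum over all feasible corners is $1.65.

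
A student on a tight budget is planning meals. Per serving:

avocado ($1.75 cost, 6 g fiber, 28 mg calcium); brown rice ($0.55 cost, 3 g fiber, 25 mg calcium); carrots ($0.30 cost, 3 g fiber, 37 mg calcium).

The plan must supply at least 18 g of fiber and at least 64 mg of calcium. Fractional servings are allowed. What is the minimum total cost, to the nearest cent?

$1.80

A basic optimal solution has at most two foods positive. Try each food alone and each pair with both targets met exactly.
avocado only: max(18/6, 64/28) = 3 servings → $5.25.
brown rice only: max(18/3, 64/25) = 6 servings → $3.30.
carrots only: max(18/3, 64/37) = 6 servings → $1.80.
avocado + brown rice: intersection lies outside the first quadrant.
avocado + carrots: the both-tight solution has a negative serving — not a feasible corner.
brown rice + carrots: the both-tight solution has a negative serving — not a feasible corner.
The minimum over all feasible corners is $1.80.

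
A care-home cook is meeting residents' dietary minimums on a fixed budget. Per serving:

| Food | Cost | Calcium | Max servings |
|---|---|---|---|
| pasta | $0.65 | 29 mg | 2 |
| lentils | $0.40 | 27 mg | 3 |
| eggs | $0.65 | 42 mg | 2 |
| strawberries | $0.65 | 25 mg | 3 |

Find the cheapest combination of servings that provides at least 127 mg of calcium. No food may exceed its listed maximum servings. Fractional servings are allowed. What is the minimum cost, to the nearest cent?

$1.91

Cost per mg of calcium: lentils $0.0148, eggs $0.0155, pasta $0.0224, strawberries $0.0260.
Take 3 servings of lentils: +81.0 mg calcium for $1.20 (total $1.20, still need 46.0 mg).
Take 1.095 servings of eggs: +46.0 mg calcium for $0.71 (total $1.91, still need 0.0 mg).
Greedy by cheapest-per-mg is optimal for a single linear constraint, so the minimum cost is $1.91.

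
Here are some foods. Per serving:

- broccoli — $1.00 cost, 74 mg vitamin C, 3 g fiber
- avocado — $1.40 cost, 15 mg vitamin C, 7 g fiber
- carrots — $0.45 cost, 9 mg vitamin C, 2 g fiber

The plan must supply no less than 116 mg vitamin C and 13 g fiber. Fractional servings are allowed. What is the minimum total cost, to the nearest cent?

$3.12

A basic optimal solution has at most two foods positive. Try each food alone and each pair with both targets met exactly.
broccoli only: max(116/74, 13/3) = 4.333 servings → $4.33.
avocado only: max(116/15, 13/7) = 7.733 servings → $10.83.
carrots only: max(116/9, 13/2) = 12.89 servings → $5.80.
broccoli + avocado with both tight: 1.304 servings and 1.298 servings → $3.12.
broccoli + carrots with both tight: 0.9504 servings and 5.074 servings → $3.23.
avocado + carrots: the both-tight solution has a negative serving — not a feasible corner.
Cheapest feasible corner: $3.12.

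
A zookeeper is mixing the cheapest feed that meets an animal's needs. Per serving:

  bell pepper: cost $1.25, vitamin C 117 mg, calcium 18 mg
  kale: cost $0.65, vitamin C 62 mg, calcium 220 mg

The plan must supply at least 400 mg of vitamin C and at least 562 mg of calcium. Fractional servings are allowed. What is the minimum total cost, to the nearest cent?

At the optimum either one food covers both requirements or two foods hit both targets exactly; no other combination can be cheaper.
bell pepper only: max(400/117, 562/18) = 31.22 servings → $39.03.
kale only: max(400/62, 562/220) = 6.452 servings → $4.19.
bell pepper + kale with both tight: 2.159 servings and 2.378 servings → $4.24.
The minimum over all feasible corners is $4.19.

$4.19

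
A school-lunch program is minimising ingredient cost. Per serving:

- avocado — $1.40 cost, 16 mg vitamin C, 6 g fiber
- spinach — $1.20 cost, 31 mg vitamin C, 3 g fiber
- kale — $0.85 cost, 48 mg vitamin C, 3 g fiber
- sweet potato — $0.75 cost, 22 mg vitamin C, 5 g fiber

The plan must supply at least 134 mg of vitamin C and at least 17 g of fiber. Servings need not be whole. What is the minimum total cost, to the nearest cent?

$3.23

The cheapest plan sits at a corner of the feasible region — with two constraints it uses at most two foods.
avocado only: max(134/16, 17/6) = 8.375 servings → $11.72.
spinach only: max(134/31, 17/3) = 5.667 servings → $6.80.
kale only: max(134/48, 17/3) = 5.667 servings → $4.82.
sweet potato only: max(134/22, 17/5) = 6.091 servings → $4.57.
avocado + spinach with both tight: 0.9058 servings and 3.855 servings → $5.89.
avocado + kale with both tight: 1.725 servings and 2.217 servings → $4.30.
avocado + sweet potato: intersection lies outside the first quadrant.
spinach + kale: the both-tight solution has a negative serving — not a feasible corner.
spinach + sweet potato with both tight: 3.326 servings and 1.404 servings → $5.04.
kale + sweet potato with both tight: 1.701 servings and 2.379 servings → $3.23.
So the least-cost plan costs $3.23.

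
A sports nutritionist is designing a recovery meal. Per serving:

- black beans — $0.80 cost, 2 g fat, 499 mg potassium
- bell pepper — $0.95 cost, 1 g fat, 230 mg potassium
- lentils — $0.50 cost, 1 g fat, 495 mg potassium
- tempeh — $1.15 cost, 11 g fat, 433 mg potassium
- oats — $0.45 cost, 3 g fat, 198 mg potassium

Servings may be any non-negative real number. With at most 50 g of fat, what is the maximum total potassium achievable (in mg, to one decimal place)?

Potassium per g fat: lentils 495, black beans 249.5, bell pepper 230, oats 66, tempeh 39.36.
With no serving limits, spend the whole fat allowance on lentils: 50 g / 1 g × 495 mg = 24750.0 mg.

24750.0 mg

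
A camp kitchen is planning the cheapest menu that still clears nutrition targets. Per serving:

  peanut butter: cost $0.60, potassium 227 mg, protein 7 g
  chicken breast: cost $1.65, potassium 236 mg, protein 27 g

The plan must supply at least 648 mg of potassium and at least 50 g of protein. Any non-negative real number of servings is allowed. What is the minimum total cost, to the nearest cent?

$3.27

Minimising a linear cost over {potassium ≥ 648, protein ≥ 50, servings ≥ 0} — the optimum is at a vertex, using one or two foods.
peanut butter only: max(648/227, 50/7) = 7.143 servings → $4.29.
chicken breast only: max(648/236, 50/27) = 2.746 servings → $4.53.
peanut butter + chicken breast with both tight: 1.272 servings and 1.522 servings → $3.27.
Cheapest feasible corner: $3.27.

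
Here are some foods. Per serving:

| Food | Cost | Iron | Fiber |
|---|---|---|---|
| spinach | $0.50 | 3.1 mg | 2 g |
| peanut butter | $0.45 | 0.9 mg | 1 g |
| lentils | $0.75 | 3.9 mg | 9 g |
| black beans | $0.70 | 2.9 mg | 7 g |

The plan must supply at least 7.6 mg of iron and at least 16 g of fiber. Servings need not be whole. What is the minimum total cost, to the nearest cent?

spinach only: max(7.6/3.1, 16/2) = 8 servings → $4.00.
peanut butter only: max(7.6/0.9, 16/1) = 16 servings → $7.20.
lentils only: max(7.6/3.9, 16/9) = 1.949 servings → $1.46.
black beans only: max(7.6/2.9, 16/7) = 2.621 servings → $1.83.
spinach + peanut butter: the both-tight solution has a negative serving — not a feasible corner.
spinach + lentils with both tight: 0.2985 servings and 1.711 servings → $1.43.
spinach + black beans with both tight: 0.4277 servings and 2.164 servings → $1.73.
peanut butter + lentils with both tight: 1.429 servings and 1.619 servings → $1.86.
peanut butter + black beans with both tight: 2 servings and 2 servings → $2.30.
lentils + black beans: intersection lies outside the first quadrant.
The minimum over all feasible corners is $1.43.

$1.43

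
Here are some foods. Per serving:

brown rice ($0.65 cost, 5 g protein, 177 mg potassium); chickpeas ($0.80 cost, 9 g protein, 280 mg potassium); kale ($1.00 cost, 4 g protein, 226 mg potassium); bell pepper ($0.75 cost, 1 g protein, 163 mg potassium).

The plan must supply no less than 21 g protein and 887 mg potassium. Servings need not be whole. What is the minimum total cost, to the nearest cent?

For a min-cost LP with two ≥-constraints, a basic feasible solution has at most two positive variables.
brown rice only: max(21/5, 887/177) = 5.011 servings → $3.26.
chickpeas only: max(21/9, 887/280) = 3.168 servings → $2.53.
kale only: max(21/4, 887/226) = 5.25 servings → $5.25.
bell pepper only: max(21/1, 887/163) = 21 servings → $15.75.
brown rice + chickpeas with both targets exact would need a negative amount; discard.
brown rice + kale with both tight: 2.839 servings and 1.701 servings → $3.55.
brown rice + bell pepper with both tight: 3.975 servings and 1.125 servings → $3.43.
chickpeas + kale with both tight: 1.311 servings and 2.301 servings → $3.35.
chickpeas + bell pepper with both tight: 2.136 servings and 1.772 servings → $3.04.
kale + bell pepper with both targets exact would need a negative amount; discard.
So the least-cost plan costs $2.53.

$2.53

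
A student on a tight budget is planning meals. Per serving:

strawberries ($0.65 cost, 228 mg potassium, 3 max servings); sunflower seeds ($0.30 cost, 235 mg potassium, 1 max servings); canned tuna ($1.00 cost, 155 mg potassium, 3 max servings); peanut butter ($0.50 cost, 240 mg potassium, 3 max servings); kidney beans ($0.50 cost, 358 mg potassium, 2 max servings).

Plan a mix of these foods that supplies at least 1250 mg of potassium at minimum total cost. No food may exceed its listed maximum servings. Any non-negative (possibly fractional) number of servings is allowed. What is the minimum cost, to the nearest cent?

$1.92

Cost per mg of potassium: sunflower seeds $0.0013, kidney beans $0.0014, peanut butter $0.0021, strawberries $0.0029, canned tuna $0.0065.
Take 1 serving of sunflower seeds: +235.0 mg potassium for $0.30 (total $0.30, still need 1015.0 mg).
Take 2 servings of kidney beans: +716.0 mg potassium for $1.00 (total $1.30, still need 299.0 mg).
Take 1.246 servings of peanut butter: +299.0 mg potassium for $0.62 (total $1.92, still need 0.0 mg).
Filling from the cheapest source first is optimal under one linear minimum: $1.92.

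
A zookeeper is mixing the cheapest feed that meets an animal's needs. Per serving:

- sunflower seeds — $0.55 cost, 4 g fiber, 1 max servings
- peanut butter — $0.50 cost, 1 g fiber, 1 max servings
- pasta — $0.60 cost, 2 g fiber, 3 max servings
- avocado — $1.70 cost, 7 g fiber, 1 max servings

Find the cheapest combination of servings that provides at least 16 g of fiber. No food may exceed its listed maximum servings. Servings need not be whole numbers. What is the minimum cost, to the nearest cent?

$3.75

Cost per g of fiber: sunflower seeds $0.1375, avocado $0.2429, pasta $0.3000, peanut butter $0.5000.
Take 1 serving of sunflower seeds: +4.0 g fiber for $0.55 (total $0.55, still need 12.0 g).
Take 1 serving of avocado: +7.0 g fiber for $1.70 (total $2.25, still need 5.0 g).
Take 2.5 servings of pasta: +5.0 g fiber for $1.50 (total $3.75, still need 0.0 g).
Greedy by cheapest-per-g is optimal for a single linear constraint, so the minimum cost is $3.75.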